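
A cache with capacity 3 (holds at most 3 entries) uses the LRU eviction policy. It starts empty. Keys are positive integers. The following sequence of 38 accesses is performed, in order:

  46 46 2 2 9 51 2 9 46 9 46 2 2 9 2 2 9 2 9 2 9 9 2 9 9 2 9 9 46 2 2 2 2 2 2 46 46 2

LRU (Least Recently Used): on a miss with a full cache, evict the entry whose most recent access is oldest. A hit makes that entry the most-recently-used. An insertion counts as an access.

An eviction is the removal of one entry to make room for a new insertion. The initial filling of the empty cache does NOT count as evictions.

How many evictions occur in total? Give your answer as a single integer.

LRU simulation (capacity=3):
  1. access 46: MISS. Cache (LRU->MRU): [46]
  2. access 46: HIT. Cache (LRU->MRU): [46]
  3. access 2: MISS. Cache (LRU->MRU): [46 2]
  4. access 2: HIT. Cache (LRU->MRU): [46 2]
  5. access 9: MISS. Cache (LRU->MRU): [46 2 9]
  6. access 51: MISS, evict 46. Cache (LRU->MRU): [2 9 51]
  7. access 2: HIT. Cache (LRU->MRU): [9 51 2]
  8. access 9: HIT. Cache (LRU->MRU): [51 2 9]
  9. access 46: MISS, evict 51. Cache (LRU->MRU): [2 9 46]
  10. access 9: HIT. Cache (LRU->MRU): [2 46 9]
  11. access 46: HIT. Cache (LRU->MRU): [2 9 46]
  12. access 2: HIT. Cache (LRU->MRU): [9 46 2]
  13. access 2: HIT. Cache (LRU->MRU): [9 46 2]
  14. access 9: HIT. Cache (LRU->MRU): [46 2 9]
  15. access 2: HIT. Cache (LRU->MRU): [46 9 2]
  16. access 2: HIT. Cache (LRU->MRU): [46 9 2]
  17. access 9: HIT. Cache (LRU->MRU): [46 2 9]
  18. access 2: HIT. Cache (LRU->MRU): [46 9 2]
  19. access 9: HIT. Cache (LRU->MRU): [46 2 9]
  20. access 2: HIT. Cache (LRU->MRU): [46 9 2]
  21. access 9: HIT. Cache (LRU->MRU): [46 2 9]
  22. access 9: HIT. Cache (LRU->MRU): [46 2 9]
  23. access 2: HIT. Cache (LRU->MRU): [46 9 2]
  24. access 9: HIT. Cache (LRU->MRU): [46 2 9]
  25. access 9: HIT. Cache (LRU->MRU): [46 2 9]
  26. access 2: HIT. Cache (LRU->MRU): [46 9 2]
  27. access 9: HIT. Cache (LRU->MRU): [46 2 9]
  28. access 9: HIT. Cache (LRU->MRU): [46 2 9]
  29. access 46: HIT. Cache (LRU->MRU): [2 9 46]
  30. access 2: HIT. Cache (LRU->MRU): [9 46 2]
  31. access 2: HIT. Cache (LRU->MRU): [9 46 2]
  32. access 2: HIT. Cache (LRU->MRU): [9 46 2]
  33. access 2: HIT. Cache (LRU->MRU): [9 46 2]
  34. access 2: HIT. Cache (LRU->MRU): [9 46 2]
  35. access 2: HIT. Cache (LRU->MRU): [9 46 2]
  36. access 46: HIT. Cache (LRU->MRU): [9 2 46]
  37. access 46: HIT. Cache (LRU->MRU): [9 2 46]
  38. access 2: HIT. Cache (LRU->MRU): [9 46 2]
Total: 33 hits, 5 misses, 2 evictions

Answer: 2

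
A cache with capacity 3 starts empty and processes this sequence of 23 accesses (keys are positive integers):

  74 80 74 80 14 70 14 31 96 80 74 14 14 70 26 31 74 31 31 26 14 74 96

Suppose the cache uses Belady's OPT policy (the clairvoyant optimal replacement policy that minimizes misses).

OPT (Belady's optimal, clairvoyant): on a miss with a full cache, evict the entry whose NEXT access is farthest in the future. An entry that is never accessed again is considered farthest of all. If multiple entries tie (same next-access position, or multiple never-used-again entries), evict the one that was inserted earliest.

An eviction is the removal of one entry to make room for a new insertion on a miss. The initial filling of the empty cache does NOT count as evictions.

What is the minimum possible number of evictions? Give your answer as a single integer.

OPT (Belady) simulation (capacity=3):
  1. access 74: MISS. Cache: [74]
  2. access 80: MISS. Cache: [74 80]
  3. access 74: HIT. Next use of 74: step 11. Cache: [74 80]
  4. access 80: HIT. Next use of 80: step 10. Cache: [74 80]
  5. access 14: MISS. Cache: [74 80 14]
  6. access 70: MISS, evict 74 (next use: step 11). Cache: [80 14 70]
  7. access 14: HIT. Next use of 14: step 12. Cache: [80 14 70]
  8. access 31: MISS, evict 70 (next use: step 14). Cache: [80 14 31]
  9. access 96: MISS, evict 31 (next use: step 16). Cache: [80 14 96]
  10. access 80: HIT. Next use of 80: never. Cache: [80 14 96]
  11. access 74: MISS, evict 80 (next use: never). Cache: [14 96 74]
  12. access 14: HIT. Next use of 14: step 13. Cache: [14 96 74]
  13. access 14: HIT. Next use of 14: step 21. Cache: [14 96 74]
  14. access 70: MISS, evict 96 (next use: step 23). Cache: [14 74 70]
  15. access 26: MISS, evict 70 (next use: never). Cache: [14 74 26]
  16. access 31: MISS, evict 14 (next use: step 21). Cache: [74 26 31]
  17. access 74: HIT. Next use of 74: step 22. Cache: [74 26 31]
  18. access 31: HIT. Next use of 31: step 19. Cache: [74 26 31]
  19. access 31: HIT. Next use of 31: never. Cache: [74 26 31]
  20. access 26: HIT. Next use of 26: never. Cache: [74 26 31]
  21. access 14: MISS, evict 26 (next use: never). Cache: [74 31 14]
  22. access 74: HIT. Next use of 74: never. Cache: [74 31 14]
  23. access 96: MISS, evict 74 (next use: never). Cache: [31 14 96]
Total: 11 hits, 12 misses, 9 evictions

Answer: 9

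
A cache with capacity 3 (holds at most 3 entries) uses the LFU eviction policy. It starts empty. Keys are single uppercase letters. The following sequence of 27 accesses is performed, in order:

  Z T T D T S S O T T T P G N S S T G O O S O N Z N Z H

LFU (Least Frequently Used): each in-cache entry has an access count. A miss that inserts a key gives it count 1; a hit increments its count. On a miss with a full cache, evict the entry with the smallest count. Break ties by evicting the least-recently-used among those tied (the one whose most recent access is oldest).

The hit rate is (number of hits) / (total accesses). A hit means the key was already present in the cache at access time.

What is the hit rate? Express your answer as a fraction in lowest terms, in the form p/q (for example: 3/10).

Answer: 4/9

Derivation:
LFU simulation (capacity=3):
  1. access Z: MISS. Cache: [Z(c=1)]
  2. access T: MISS. Cache: [Z(c=1) T(c=1)]
  3. access T: HIT, count now 2. Cache: [Z(c=1) T(c=2)]
  4. access D: MISS. Cache: [Z(c=1) D(c=1) T(c=2)]
  5. access T: HIT, count now 3. Cache: [Z(c=1) D(c=1) T(c=3)]
  6. access S: MISS, evict Z(c=1). Cache: [D(c=1) S(c=1) T(c=3)]
  7. access S: HIT, count now 2. Cache: [D(c=1) S(c=2) T(c=3)]
  8. access O: MISS, evict D(c=1). Cache: [O(c=1) S(c=2) T(c=3)]
  9. access T: HIT, count now 4. Cache: [O(c=1) S(c=2) T(c=4)]
  10. access T: HIT, count now 5. Cache: [O(c=1) S(c=2) T(c=5)]
  11. access T: HIT, count now 6. Cache: [O(c=1) S(c=2) T(c=6)]
  12. access P: MISS, evict O(c=1). Cache: [P(c=1) S(c=2) T(c=6)]
  13. access G: MISS, evict P(c=1). Cache: [G(c=1) S(c=2) T(c=6)]
  14. access N: MISS, evict G(c=1). Cache: [N(c=1) S(c=2) T(c=6)]
  15. access S: HIT, count now 3. Cache: [N(c=1) S(c=3) T(c=6)]
  16. access S: HIT, count now 4. Cache: [N(c=1) S(c=4) T(c=6)]
  17. access T: HIT, count now 7. Cache: [N(c=1) S(c=4) T(c=7)]
  18. access G: MISS, evict N(c=1). Cache: [G(c=1) S(c=4) T(c=7)]
  19. access O: MISS, evict G(c=1). Cache: [O(c=1) S(c=4) T(c=7)]
  20. access O: HIT, count now 2. Cache: [O(c=2) S(c=4) T(c=7)]
  21. access S: HIT, count now 5. Cache: [O(c=2) S(c=5) T(c=7)]
  22. access O: HIT, count now 3. Cache: [O(c=3) S(c=5) T(c=7)]
  23. access N: MISS, evict O(c=3). Cache: [N(c=1) S(c=5) T(c=7)]
  24. access Z: MISS, evict N(c=1). Cache: [Z(c=1) S(c=5) T(c=7)]
  25. access N: MISS, evict Z(c=1). Cache: [N(c=1) S(c=5) T(c=7)]
  26. access Z: MISS, evict N(c=1). Cache: [Z(c=1) S(c=5) T(c=7)]
  27. access H: MISS, evict Z(c=1). Cache: [H(c=1) S(c=5) T(c=7)]
Total: 12 hits, 15 misses, 12 evictions

Hit rate = 12/27 = 4/9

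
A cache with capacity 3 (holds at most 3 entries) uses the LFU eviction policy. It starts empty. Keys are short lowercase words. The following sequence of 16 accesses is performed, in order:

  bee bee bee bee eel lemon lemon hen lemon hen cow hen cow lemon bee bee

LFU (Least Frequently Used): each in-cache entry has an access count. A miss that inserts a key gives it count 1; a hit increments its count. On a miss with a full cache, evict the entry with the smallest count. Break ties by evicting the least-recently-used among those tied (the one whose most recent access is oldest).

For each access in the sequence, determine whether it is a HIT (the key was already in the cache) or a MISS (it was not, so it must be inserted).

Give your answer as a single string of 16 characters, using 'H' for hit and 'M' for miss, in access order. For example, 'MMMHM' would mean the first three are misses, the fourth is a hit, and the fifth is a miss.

LFU simulation (capacity=3):
  1. access bee: MISS. Cache: [bee(c=1)]
  2. access bee: HIT, count now 2. Cache: [bee(c=2)]
  3. access bee: HIT, count now 3. Cache: [bee(c=3)]
  4. access bee: HIT, count now 4. Cache: [bee(c=4)]
  5. access eel: MISS. Cache: [eel(c=1) bee(c=4)]
  6. access lemon: MISS. Cache: [eel(c=1) lemon(c=1) bee(c=4)]
  7. access lemon: HIT, count now 2. Cache: [eel(c=1) lemon(c=2) bee(c=4)]
  8. access hen: MISS, evict eel(c=1). Cache: [hen(c=1) lemon(c=2) bee(c=4)]
  9. access lemon: HIT, count now 3. Cache: [hen(c=1) lemon(c=3) bee(c=4)]
  10. access hen: HIT, count now 2. Cache: [hen(c=2) lemon(c=3) bee(c=4)]
  11. access cow: MISS, evict hen(c=2). Cache: [cow(c=1) lemon(c=3) bee(c=4)]
  12. access hen: MISS, evict cow(c=1). Cache: [hen(c=1) lemon(c=3) bee(c=4)]
  13. access cow: MISS, evict hen(c=1). Cache: [cow(c=1) lemon(c=3) bee(c=4)]
  14. access lemon: HIT, count now 4. Cache: [cow(c=1) bee(c=4) lemon(c=4)]
  15. access bee: HIT, count now 5. Cache: [cow(c=1) lemon(c=4) bee(c=5)]
  16. access bee: HIT, count now 6. Cache: [cow(c=1) lemon(c=4) bee(c=6)]
Total: 9 hits, 7 misses, 4 evictions

Answer: MHHHMMHMHHMMMHHH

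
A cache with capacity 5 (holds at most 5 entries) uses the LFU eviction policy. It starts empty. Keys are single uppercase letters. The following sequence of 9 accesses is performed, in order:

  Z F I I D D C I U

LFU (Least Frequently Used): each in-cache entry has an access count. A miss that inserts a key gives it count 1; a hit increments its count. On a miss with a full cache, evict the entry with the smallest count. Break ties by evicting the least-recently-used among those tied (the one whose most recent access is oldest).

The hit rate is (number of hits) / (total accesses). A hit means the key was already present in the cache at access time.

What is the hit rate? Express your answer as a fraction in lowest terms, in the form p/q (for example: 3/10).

LFU simulation (capacity=5):
  1. access Z: MISS. Cache: [Z(c=1)]
  2. access F: MISS. Cache: [Z(c=1) F(c=1)]
  3. access I: MISS. Cache: [Z(c=1) F(c=1) I(c=1)]
  4. access I: HIT, count now 2. Cache: [Z(c=1) F(c=1) I(c=2)]
  5. access D: MISS. Cache: [Z(c=1) F(c=1) D(c=1) I(c=2)]
  6. access D: HIT, count now 2. Cache: [Z(c=1) F(c=1) I(c=2) D(c=2)]
  7. access C: MISS. Cache: [Z(c=1) F(c=1) C(c=1) I(c=2) D(c=2)]
  8. access I: HIT, count now 3. Cache: [Z(c=1) F(c=1) C(c=1) D(c=2) I(c=3)]
  9. access U: MISS, evict Z(c=1). Cache: [F(c=1) C(c=1) U(c=1) D(c=2) I(c=3)]
Total: 3 hits, 6 misses, 1 evictions

Hit rate = 3/9 = 1/3

Answer: 1/3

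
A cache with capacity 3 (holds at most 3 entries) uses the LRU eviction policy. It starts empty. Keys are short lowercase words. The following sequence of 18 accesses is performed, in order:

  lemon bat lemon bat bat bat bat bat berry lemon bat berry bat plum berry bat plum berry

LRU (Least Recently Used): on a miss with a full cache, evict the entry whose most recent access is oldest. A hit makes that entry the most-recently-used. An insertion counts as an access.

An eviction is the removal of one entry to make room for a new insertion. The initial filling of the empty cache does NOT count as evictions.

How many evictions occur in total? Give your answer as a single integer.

Answer: 1

Derivation:
LRU simulation (capacity=3):
  1. access lemon: MISS. Cache (LRU->MRU): [lemon]
  2. access bat: MISS. Cache (LRU->MRU): [lemon bat]
  3. access lemon: HIT. Cache (LRU->MRU): [bat lemon]
  4. access bat: HIT. Cache (LRU->MRU): [lemon bat]
  5. access bat: HIT. Cache (LRU->MRU): [lemon bat]
  6. access bat: HIT. Cache (LRU->MRU): [lemon bat]
  7. access bat: HIT. Cache (LRU->MRU): [lemon bat]
  8. access bat: HIT. Cache (LRU->MRU): [lemon bat]
  9. access berry: MISS. Cache (LRU->MRU): [lemon bat berry]
  10. access lemon: HIT. Cache (LRU->MRU): [bat berry lemon]
  11. access bat: HIT. Cache (LRU->MRU): [berry lemon bat]
  12. access berry: HIT. Cache (LRU->MRU): [lemon bat berry]
  13. access bat: HIT. Cache (LRU->MRU): [lemon berry bat]
  14. access plum: MISS, evict lemon. Cache (LRU->MRU): [berry bat plum]
  15. access berry: HIT. Cache (LRU->MRU): [bat plum berry]
  16. access bat: HIT. Cache (LRU->MRU): [plum berry bat]
  17. access plum: HIT. Cache (LRU->MRU): [berry bat plum]
  18. access berry: HIT. Cache (LRU->MRU): [bat plum berry]
Total: 14 hits, 4 misses, 1 evictions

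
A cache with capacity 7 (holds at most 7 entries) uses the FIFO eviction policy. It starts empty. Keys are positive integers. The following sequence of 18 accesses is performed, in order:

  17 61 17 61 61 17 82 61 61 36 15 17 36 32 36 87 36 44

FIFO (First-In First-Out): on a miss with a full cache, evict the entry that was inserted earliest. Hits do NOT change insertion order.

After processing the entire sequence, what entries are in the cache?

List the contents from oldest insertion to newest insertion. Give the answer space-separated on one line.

FIFO simulation (capacity=7):
  1. access 17: MISS. Cache (old->new): [17]
  2. access 61: MISS. Cache (old->new): [17 61]
  3. access 17: HIT. Cache (old->new): [17 61]
  4. access 61: HIT. Cache (old->new): [17 61]
  5. access 61: HIT. Cache (old->new): [17 61]
  6. access 17: HIT. Cache (old->new): [17 61]
  7. access 82: MISS. Cache (old->new): [17 61 82]
  8. access 61: HIT. Cache (old->new): [17 61 82]
  9. access 61: HIT. Cache (old->new): [17 61 82]
  10. access 36: MISS. Cache (old->new): [17 61 82 36]
  11. access 15: MISS. Cache (old->new): [17 61 82 36 15]
  12. access 17: HIT. Cache (old->new): [17 61 82 36 15]
  13. access 36: HIT. Cache (old->new): [17 61 82 36 15]
  14. access 32: MISS. Cache (old->new): [17 61 82 36 15 32]
  15. access 36: HIT. Cache (old->new): [17 61 82 36 15 32]
  16. access 87: MISS. Cache (old->new): [17 61 82 36 15 32 87]
  17. access 36: HIT. Cache (old->new): [17 61 82 36 15 32 87]
  18. access 44: MISS, evict 17. Cache (old->new): [61 82 36 15 32 87 44]
Total: 10 hits, 8 misses, 1 evictions

Answer: 61 82 36 15 32 87 44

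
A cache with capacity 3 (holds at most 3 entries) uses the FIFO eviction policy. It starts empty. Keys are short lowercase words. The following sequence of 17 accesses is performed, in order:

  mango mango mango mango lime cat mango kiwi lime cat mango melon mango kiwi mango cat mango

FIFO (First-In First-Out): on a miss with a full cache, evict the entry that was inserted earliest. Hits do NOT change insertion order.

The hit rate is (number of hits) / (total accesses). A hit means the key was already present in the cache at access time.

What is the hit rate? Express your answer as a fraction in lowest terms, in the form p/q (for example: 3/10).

Answer: 10/17

Derivation:
FIFO simulation (capacity=3):
  1. access mango: MISS. Cache (old->new): [mango]
  2. access mango: HIT. Cache (old->new): [mango]
  3. access mango: HIT. Cache (old->new): [mango]
  4. access mango: HIT. Cache (old->new): [mango]
  5. access lime: MISS. Cache (old->new): [mango lime]
  6. access cat: MISS. Cache (old->new): [mango lime cat]
  7. access mango: HIT. Cache (old->new): [mango lime cat]
  8. access kiwi: MISS, evict mango. Cache (old->new): [lime cat kiwi]
  9. access lime: HIT. Cache (old->new): [lime cat kiwi]
  10. access cat: HIT. Cache (old->new): [lime cat kiwi]
  11. access mango: MISS, evict lime. Cache (old->new): [cat kiwi mango]
  12. access melon: MISS, evict cat. Cache (old->new): [kiwi mango melon]
  13. access mango: HIT. Cache (old->new): [kiwi mango melon]
  14. access kiwi: HIT. Cache (old->new): [kiwi mango melon]
  15. access mango: HIT. Cache (old->new): [kiwi mango melon]
  16. access cat: MISS, evict kiwi. Cache (old->new): [mango melon cat]
  17. access mango: HIT. Cache (old->new): [mango melon cat]
Total: 10 hits, 7 misses, 4 evictions

Hit rate = 10/17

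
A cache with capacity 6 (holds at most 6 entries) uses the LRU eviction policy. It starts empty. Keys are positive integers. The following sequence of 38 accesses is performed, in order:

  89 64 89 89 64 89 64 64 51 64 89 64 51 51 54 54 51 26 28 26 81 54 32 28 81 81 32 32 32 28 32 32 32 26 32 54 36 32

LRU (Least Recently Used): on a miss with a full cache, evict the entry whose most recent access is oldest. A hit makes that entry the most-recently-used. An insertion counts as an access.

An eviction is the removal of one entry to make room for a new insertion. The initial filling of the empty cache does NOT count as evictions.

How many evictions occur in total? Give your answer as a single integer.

Answer: 3

Derivation:
LRU simulation (capacity=6):
  1. access 89: MISS. Cache (LRU->MRU): [89]
  2. access 64: MISS. Cache (LRU->MRU): [89 64]
  3. access 89: HIT. Cache (LRU->MRU): [64 89]
  4. access 89: HIT. Cache (LRU->MRU): [64 89]
  5. access 64: HIT. Cache (LRU->MRU): [89 64]
  6. access 89: HIT. Cache (LRU->MRU): [64 89]
  7. access 64: HIT. Cache (LRU->MRU): [89 64]
  8. access 64: HIT. Cache (LRU->MRU): [89 64]
  9. access 51: MISS. Cache (LRU->MRU): [89 64 51]
  10. access 64: HIT. Cache (LRU->MRU): [89 51 64]
  11. access 89: HIT. Cache (LRU->MRU): [51 64 89]
  12. access 64: HIT. Cache (LRU->MRU): [51 89 64]
  13. access 51: HIT. Cache (LRU->MRU): [89 64 51]
  14. access 51: HIT. Cache (LRU->MRU): [89 64 51]
  15. access 54: MISS. Cache (LRU->MRU): [89 64 51 54]
  16. access 54: HIT. Cache (LRU->MRU): [89 64 51 54]
  17. access 51: HIT. Cache (LRU->MRU): [89 64 54 51]
  18. access 26: MISS. Cache (LRU->MRU): [89 64 54 51 26]
  19. access 28: MISS. Cache (LRU->MRU): [89 64 54 51 26 28]
  20. access 26: HIT. Cache (LRU->MRU): [89 64 54 51 28 26]
  21. access 81: MISS, evict 89. Cache (LRU->MRU): [64 54 51 28 26 81]
  22. access 54: HIT. Cache (LRU->MRU): [64 51 28 26 81 54]
  23. access 32: MISS, evict 64. Cache (LRU->MRU): [51 28 26 81 54 32]
  24. access 28: HIT. Cache (LRU->MRU): [51 26 81 54 32 28]
  25. access 81: HIT. Cache (LRU->MRU): [51 26 54 32 28 81]
  26. access 81: HIT. Cache (LRU->MRU): [51 26 54 32 28 81]
  27. access 32: HIT. Cache (LRU->MRU): [51 26 54 28 81 32]
  28. access 32: HIT. Cache (LRU->MRU): [51 26 54 28 81 32]
  29. access 32: HIT. Cache (LRU->MRU): [51 26 54 28 81 32]
  30. access 28: HIT. Cache (LRU->MRU): [51 26 54 81 32 28]
  31. access 32: HIT. Cache (LRU->MRU): [51 26 54 81 28 32]
  32. access 32: HIT. Cache (LRU->MRU): [51 26 54 81 28 32]
  33. access 32: HIT. Cache (LRU->MRU): [51 26 54 81 28 32]
  34. access 26: HIT. Cache (LRU->MRU): [51 54 81 28 32 26]
  35. access 32: HIT. Cache (LRU->MRU): [51 54 81 28 26 32]
  36. access 54: HIT. Cache (LRU->MRU): [51 81 28 26 32 54]
  37. access 36: MISS, evict 51. Cache (LRU->MRU): [81 28 26 32 54 36]
  38. access 32: HIT. Cache (LRU->MRU): [81 28 26 54 36 32]
Total: 29 hits, 9 misses, 3 evictions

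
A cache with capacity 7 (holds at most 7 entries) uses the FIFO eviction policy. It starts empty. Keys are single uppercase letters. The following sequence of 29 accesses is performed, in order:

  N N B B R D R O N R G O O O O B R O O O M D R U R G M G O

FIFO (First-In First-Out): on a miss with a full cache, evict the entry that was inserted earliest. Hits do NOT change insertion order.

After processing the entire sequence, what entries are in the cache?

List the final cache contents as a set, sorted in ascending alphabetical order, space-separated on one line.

Answer: B D G M O R U

Derivation:
FIFO simulation (capacity=7):
  1. access N: MISS. Cache (old->new): [N]
  2. access N: HIT. Cache (old->new): [N]
  3. access B: MISS. Cache (old->new): [N B]
  4. access B: HIT. Cache (old->new): [N B]
  5. access R: MISS. Cache (old->new): [N B R]
  6. access D: MISS. Cache (old->new): [N B R D]
  7. access R: HIT. Cache (old->new): [N B R D]
  8. access O: MISS. Cache (old->new): [N B R D O]
  9. access N: HIT. Cache (old->new): [N B R D O]
  10. access R: HIT. Cache (old->new): [N B R D O]
  11. access G: MISS. Cache (old->new): [N B R D O G]
  12. access O: HIT. Cache (old->new): [N B R D O G]
  13. access O: HIT. Cache (old->new): [N B R D O G]
  14. access O: HIT. Cache (old->new): [N B R D O G]
  15. access O: HIT. Cache (old->new): [N B R D O G]
  16. access B: HIT. Cache (old->new): [N B R D O G]
  17. access R: HIT. Cache (old->new): [N B R D O G]
  18. access O: HIT. Cache (old->new): [N B R D O G]
  19. access O: HIT. Cache (old->new): [N B R D O G]
  20. access O: HIT. Cache (old->new): [N B R D O G]
  21. access M: MISS. Cache (old->new): [N B R D O G M]
  22. access D: HIT. Cache (old->new): [N B R D O G M]
  23. access R: HIT. Cache (old->new): [N B R D O G M]
  24. access U: MISS, evict N. Cache (old->new): [B R D O G M U]
  25. access R: HIT. Cache (old->new): [B R D O G M U]
  26. access G: HIT. Cache (old->new): [B R D O G M U]
  27. access M: HIT. Cache (old->new): [B R D O G M U]
  28. access G: HIT. Cache (old->new): [B R D O G M U]
  29. access O: HIT. Cache (old->new): [B R D O G M U]
Total: 21 hits, 8 misses, 1 evictions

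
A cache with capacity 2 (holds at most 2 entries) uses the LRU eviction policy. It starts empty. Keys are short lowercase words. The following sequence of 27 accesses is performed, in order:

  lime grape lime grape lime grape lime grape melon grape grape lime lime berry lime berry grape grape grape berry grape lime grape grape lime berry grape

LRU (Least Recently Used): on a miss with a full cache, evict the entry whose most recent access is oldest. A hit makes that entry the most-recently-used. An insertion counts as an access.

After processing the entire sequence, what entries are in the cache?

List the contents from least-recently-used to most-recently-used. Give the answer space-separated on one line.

Answer: berry grape

Derivation:
LRU simulation (capacity=2):
  1. access lime: MISS. Cache (LRU->MRU): [lime]
  2. access grape: MISS. Cache (LRU->MRU): [lime grape]
  3. access lime: HIT. Cache (LRU->MRU): [grape lime]
  4. access grape: HIT. Cache (LRU->MRU): [lime grape]
  5. access lime: HIT. Cache (LRU->MRU): [grape lime]
  6. access grape: HIT. Cache (LRU->MRU): [lime grape]
  7. access lime: HIT. Cache (LRU->MRU): [grape lime]
  8. access grape: HIT. Cache (LRU->MRU): [lime grape]
  9. access melon: MISS, evict lime. Cache (LRU->MRU): [grape melon]
  10. access grape: HIT. Cache (LRU->MRU): [melon grape]
  11. access grape: HIT. Cache (LRU->MRU): [melon grape]
  12. access lime: MISS, evict melon. Cache (LRU->MRU): [grape lime]
  13. access lime: HIT. Cache (LRU->MRU): [grape lime]
  14. access berry: MISS, evict grape. Cache (LRU->MRU): [lime berry]
  15. access lime: HIT. Cache (LRU->MRU): [berry lime]
  16. access berry: HIT. Cache (LRU->MRU): [lime berry]
  17. access grape: MISS, evict lime. Cache (LRU->MRU): [berry grape]
  18. access grape: HIT. Cache (LRU->MRU): [berry grape]
  19. access grape: HIT. Cache (LRU->MRU): [berry grape]
  20. access berry: HIT. Cache (LRU->MRU): [grape berry]
  21. access grape: HIT. Cache (LRU->MRU): [berry grape]
  22. access lime: MISS, evict berry. Cache (LRU->MRU): [grape lime]
  23. access grape: HIT. Cache (LRU->MRU): [lime grape]
  24. access grape: HIT. Cache (LRU->MRU): [lime grape]
  25. access lime: HIT. Cache (LRU->MRU): [grape lime]
  26. access berry: MISS, evict grape. Cache (LRU->MRU): [lime berry]
  27. access grape: MISS, evict lime. Cache (LRU->MRU): [berry grape]
Total: 18 hits, 9 misses, 7 evictions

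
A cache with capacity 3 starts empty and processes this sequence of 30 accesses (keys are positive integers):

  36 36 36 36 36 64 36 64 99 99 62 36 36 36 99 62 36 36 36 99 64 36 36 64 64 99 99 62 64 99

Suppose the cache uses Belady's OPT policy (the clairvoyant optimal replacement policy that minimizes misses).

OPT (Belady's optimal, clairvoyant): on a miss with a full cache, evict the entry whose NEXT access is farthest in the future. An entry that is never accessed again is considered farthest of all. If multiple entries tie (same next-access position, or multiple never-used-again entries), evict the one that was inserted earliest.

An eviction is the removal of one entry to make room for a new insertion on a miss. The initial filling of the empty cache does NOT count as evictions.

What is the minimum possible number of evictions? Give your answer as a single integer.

OPT (Belady) simulation (capacity=3):
  1. access 36: MISS. Cache: [36]
  2. access 36: HIT. Next use of 36: step 3. Cache: [36]
  3. access 36: HIT. Next use of 36: step 4. Cache: [36]
  4. access 36: HIT. Next use of 36: step 5. Cache: [36]
  5. access 36: HIT. Next use of 36: step 7. Cache: [36]
  6. access 64: MISS. Cache: [36 64]
  7. access 36: HIT. Next use of 36: step 12. Cache: [36 64]
  8. access 64: HIT. Next use of 64: step 21. Cache: [36 64]
  9. access 99: MISS. Cache: [36 64 99]
  10. access 99: HIT. Next use of 99: step 15. Cache: [36 64 99]
  11. access 62: MISS, evict 64 (next use: step 21). Cache: [36 99 62]
  12. access 36: HIT. Next use of 36: step 13. Cache: [36 99 62]
  13. access 36: HIT. Next use of 36: step 14. Cache: [36 99 62]
  14. access 36: HIT. Next use of 36: step 17. Cache: [36 99 62]
  15. access 99: HIT. Next use of 99: step 20. Cache: [36 99 62]
  16. access 62: HIT. Next use of 62: step 28. Cache: [36 99 62]
  17. access 36: HIT. Next use of 36: step 18. Cache: [36 99 62]
  18. access 36: HIT. Next use of 36: step 19. Cache: [36 99 62]
  19. access 36: HIT. Next use of 36: step 22. Cache: [36 99 62]
  20. access 99: HIT. Next use of 99: step 26. Cache: [36 99 62]
  21. access 64: MISS, evict 62 (next use: step 28). Cache: [36 99 64]
  22. access 36: HIT. Next use of 36: step 23. Cache: [36 99 64]
  23. access 36: HIT. Next use of 36: never. Cache: [36 99 64]
  24. access 64: HIT. Next use of 64: step 25. Cache: [36 99 64]
  25. access 64: HIT. Next use of 64: step 29. Cache: [36 99 64]
  26. access 99: HIT. Next use of 99: step 27. Cache: [36 99 64]
  27. access 99: HIT. Next use of 99: step 30. Cache: [36 99 64]
  28. access 62: MISS, evict 36 (next use: never). Cache: [99 64 62]
  29. access 64: HIT. Next use of 64: never. Cache: [99 64 62]
  30. access 99: HIT. Next use of 99: never. Cache: [99 64 62]
Total: 24 hits, 6 misses, 3 evictions

Answer: 3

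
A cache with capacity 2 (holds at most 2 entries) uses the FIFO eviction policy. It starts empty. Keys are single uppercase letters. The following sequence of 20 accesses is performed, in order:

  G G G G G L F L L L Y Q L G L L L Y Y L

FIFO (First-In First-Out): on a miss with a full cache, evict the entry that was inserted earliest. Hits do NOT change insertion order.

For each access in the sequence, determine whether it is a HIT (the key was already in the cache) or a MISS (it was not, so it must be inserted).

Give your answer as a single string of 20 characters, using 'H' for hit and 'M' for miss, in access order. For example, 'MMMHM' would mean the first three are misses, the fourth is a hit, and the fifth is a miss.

Answer: MHHHHMMHHHMMMMHHHMHM

Derivation:
FIFO simulation (capacity=2):
  1. access G: MISS. Cache (old->new): [G]
  2. access G: HIT. Cache (old->new): [G]
  3. access G: HIT. Cache (old->new): [G]
  4. access G: HIT. Cache (old->new): [G]
  5. access G: HIT. Cache (old->new): [G]
  6. access L: MISS. Cache (old->new): [G L]
  7. access F: MISS, evict G. Cache (old->new): [L F]
  8. access L: HIT. Cache (old->new): [L F]
  9. access L: HIT. Cache (old->new): [L F]
  10. access L: HIT. Cache (old->new): [L F]
  11. access Y: MISS, evict L. Cache (old->new): [F Y]
  12. access Q: MISS, evict F. Cache (old->new): [Y Q]
  13. access L: MISS, evict Y. Cache (old->new): [Q L]
  14. access G: MISS, evict Q. Cache (old->new): [L G]
  15. access L: HIT. Cache (old->new): [L G]
  16. access L: HIT. Cache (old->new): [L G]
  17. access L: HIT. Cache (old->new): [L G]
  18. access Y: MISS, evict L. Cache (old->new): [G Y]
  19. access Y: HIT. Cache (old->new): [G Y]
  20. access L: MISS, evict G. Cache (old->new): [Y L]
Total: 11 hits, 9 misses, 7 evictions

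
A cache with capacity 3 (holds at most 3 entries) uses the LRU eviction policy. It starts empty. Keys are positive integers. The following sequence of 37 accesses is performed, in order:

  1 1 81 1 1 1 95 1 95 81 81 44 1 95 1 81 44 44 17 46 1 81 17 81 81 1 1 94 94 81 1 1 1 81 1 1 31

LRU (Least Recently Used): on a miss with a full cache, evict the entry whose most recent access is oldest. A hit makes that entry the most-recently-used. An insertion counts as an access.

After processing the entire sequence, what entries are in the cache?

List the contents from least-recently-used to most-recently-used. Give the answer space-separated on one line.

LRU simulation (capacity=3):
  1. access 1: MISS. Cache (LRU->MRU): [1]
  2. access 1: HIT. Cache (LRU->MRU): [1]
  3. access 81: MISS. Cache (LRU->MRU): [1 81]
  4. access 1: HIT. Cache (LRU->MRU): [81 1]
  5. access 1: HIT. Cache (LRU->MRU): [81 1]
  6. access 1: HIT. Cache (LRU->MRU): [81 1]
  7. access 95: MISS. Cache (LRU->MRU): [81 1 95]
  8. access 1: HIT. Cache (LRU->MRU): [81 95 1]
  9. access 95: HIT. Cache (LRU->MRU): [81 1 95]
  10. access 81: HIT. Cache (LRU->MRU): [1 95 81]
  11. access 81: HIT. Cache (LRU->MRU): [1 95 81]
  12. access 44: MISS, evict 1. Cache (LRU->MRU): [95 81 44]
  13. access 1: MISS, evict 95. Cache (LRU->MRU): [81 44 1]
  14. access 95: MISS, evict 81. Cache (LRU->MRU): [44 1 95]
  15. access 1: HIT. Cache (LRU->MRU): [44 95 1]
  16. access 81: MISS, evict 44. Cache (LRU->MRU): [95 1 81]
  17. access 44: MISS, evict 95. Cache (LRU->MRU): [1 81 44]
  18. access 44: HIT. Cache (LRU->MRU): [1 81 44]
  19. access 17: MISS, evict 1. Cache (LRU->MRU): [81 44 17]
  20. access 46: MISS, evict 81. Cache (LRU->MRU): [44 17 46]
  21. access 1: MISS, evict 44. Cache (LRU->MRU): [17 46 1]
  22. access 81: MISS, evict 17. Cache (LRU->MRU): [46 1 81]
  23. access 17: MISS, evict 46. Cache (LRU->MRU): [1 81 17]
  24. access 81: HIT. Cache (LRU->MRU): [1 17 81]
  25. access 81: HIT. Cache (LRU->MRU): [1 17 81]
  26. access 1: HIT. Cache (LRU->MRU): [17 81 1]
  27. access 1: HIT. Cache (LRU->MRU): [17 81 1]
  28. access 94: MISS, evict 17. Cache (LRU->MRU): [81 1 94]
  29. access 94: HIT. Cache (LRU->MRU): [81 1 94]
  30. access 81: HIT. Cache (LRU->MRU): [1 94 81]
  31. access 1: HIT. Cache (LRU->MRU): [94 81 1]
  32. access 1: HIT. Cache (LRU->MRU): [94 81 1]
  33. access 1: HIT. Cache (LRU->MRU): [94 81 1]
  34. access 81: HIT. Cache (LRU->MRU): [94 1 81]
  35. access 1: HIT. Cache (LRU->MRU): [94 81 1]
  36. access 1: HIT. Cache (LRU->MRU): [94 81 1]
  37. access 31: MISS, evict 94. Cache (LRU->MRU): [81 1 31]
Total: 22 hits, 15 misses, 12 evictions

Answer: 81 1 31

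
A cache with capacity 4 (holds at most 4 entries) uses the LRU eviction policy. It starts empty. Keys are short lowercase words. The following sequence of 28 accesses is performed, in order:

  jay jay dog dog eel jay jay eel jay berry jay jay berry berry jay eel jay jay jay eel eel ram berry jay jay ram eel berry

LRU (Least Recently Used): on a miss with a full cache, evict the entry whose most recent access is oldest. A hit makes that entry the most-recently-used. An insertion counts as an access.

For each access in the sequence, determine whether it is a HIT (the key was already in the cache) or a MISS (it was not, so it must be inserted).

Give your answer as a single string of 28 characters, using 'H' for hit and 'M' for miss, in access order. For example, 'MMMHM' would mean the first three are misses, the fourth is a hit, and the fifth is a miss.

Answer: MHMHMHHHHMHHHHHHHHHHHMHHHHHH

Derivation:
LRU simulation (capacity=4):
  1. access jay: MISS. Cache (LRU->MRU): [jay]
  2. access jay: HIT. Cache (LRU->MRU): [jay]
  3. access dog: MISS. Cache (LRU->MRU): [jay dog]
  4. access dog: HIT. Cache (LRU->MRU): [jay dog]
  5. access eel: MISS. Cache (LRU->MRU): [jay dog eel]
  6. access jay: HIT. Cache (LRU->MRU): [dog eel jay]
  7. access jay: HIT. Cache (LRU->MRU): [dog eel jay]
  8. access eel: HIT. Cache (LRU->MRU): [dog jay eel]
  9. access jay: HIT. Cache (LRU->MRU): [dog eel jay]
  10. access berry: MISS. Cache (LRU->MRU): [dog eel jay berry]
  11. access jay: HIT. Cache (LRU->MRU): [dog eel berry jay]
  12. access jay: HIT. Cache (LRU->MRU): [dog eel berry jay]
  13. access berry: HIT. Cache (LRU->MRU): [dog eel jay berry]
  14. access berry: HIT. Cache (LRU->MRU): [dog eel jay berry]
  15. access jay: HIT. Cache (LRU->MRU): [dog eel berry jay]
  16. access eel: HIT. Cache (LRU->MRU): [dog berry jay eel]
  17. access jay: HIT. Cache (LRU->MRU): [dog berry eel jay]
  18. access jay: HIT. Cache (LRU->MRU): [dog berry eel jay]
  19. access jay: HIT. Cache (LRU->MRU): [dog berry eel jay]
  20. access eel: HIT. Cache (LRU->MRU): [dog berry jay eel]
  21. access eel: HIT. Cache (LRU->MRU): [dog berry jay eel]
  22. access ram: MISS, evict dog. Cache (LRU->MRU): [berry jay eel ram]
  23. access berry: HIT. Cache (LRU->MRU): [jay eel ram berry]
  24. access jay: HIT. Cache (LRU->MRU): [eel ram berry jay]
  25. access jay: HIT. Cache (LRU->MRU): [eel ram berry jay]
  26. access ram: HIT. Cache (LRU->MRU): [eel berry jay ram]
  27. access eel: HIT. Cache (LRU->MRU): [berry jay ram eel]
  28. access berry: HIT. Cache (LRU->MRU): [jay ram eel berry]
Total: 23 hits, 5 misses, 1 evictions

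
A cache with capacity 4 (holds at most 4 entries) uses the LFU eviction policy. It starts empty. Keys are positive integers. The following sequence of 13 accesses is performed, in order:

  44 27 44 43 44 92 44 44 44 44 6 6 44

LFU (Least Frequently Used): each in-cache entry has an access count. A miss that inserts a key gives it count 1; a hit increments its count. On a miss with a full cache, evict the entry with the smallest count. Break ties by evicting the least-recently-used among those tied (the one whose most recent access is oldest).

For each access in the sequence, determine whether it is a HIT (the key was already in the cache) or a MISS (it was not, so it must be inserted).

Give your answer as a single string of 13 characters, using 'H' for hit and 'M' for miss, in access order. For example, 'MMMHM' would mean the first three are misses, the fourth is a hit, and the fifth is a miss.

LFU simulation (capacity=4):
  1. access 44: MISS. Cache: [44(c=1)]
  2. access 27: MISS. Cache: [44(c=1) 27(c=1)]
  3. access 44: HIT, count now 2. Cache: [27(c=1) 44(c=2)]
  4. access 43: MISS. Cache: [27(c=1) 43(c=1) 44(c=2)]
  5. access 44: HIT, count now 3. Cache: [27(c=1) 43(c=1) 44(c=3)]
  6. access 92: MISS. Cache: [27(c=1) 43(c=1) 92(c=1) 44(c=3)]
  7. access 44: HIT, count now 4. Cache: [27(c=1) 43(c=1) 92(c=1) 44(c=4)]
  8. access 44: HIT, count now 5. Cache: [27(c=1) 43(c=1) 92(c=1) 44(c=5)]
  9. access 44: HIT, count now 6. Cache: [27(c=1) 43(c=1) 92(c=1) 44(c=6)]
  10. access 44: HIT, count now 7. Cache: [27(c=1) 43(c=1) 92(c=1) 44(c=7)]
  11. access 6: MISS, evict 27(c=1). Cache: [43(c=1) 92(c=1) 6(c=1) 44(c=7)]
  12. access 6: HIT, count now 2. Cache: [43(c=1) 92(c=1) 6(c=2) 44(c=7)]
  13. access 44: HIT, count now 8. Cache: [43(c=1) 92(c=1) 6(c=2) 44(c=8)]
Total: 8 hits, 5 misses, 1 evictions

Answer: MMHMHMHHHHMHH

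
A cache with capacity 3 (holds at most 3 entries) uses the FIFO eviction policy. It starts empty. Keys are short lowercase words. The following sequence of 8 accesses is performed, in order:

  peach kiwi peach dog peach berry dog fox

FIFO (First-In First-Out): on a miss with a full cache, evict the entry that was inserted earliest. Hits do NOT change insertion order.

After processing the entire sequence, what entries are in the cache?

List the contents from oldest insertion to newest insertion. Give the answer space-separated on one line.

FIFO simulation (capacity=3):
  1. access peach: MISS. Cache (old->new): [peach]
  2. access kiwi: MISS. Cache (old->new): [peach kiwi]
  3. access peach: HIT. Cache (old->new): [peach kiwi]
  4. access dog: MISS. Cache (old->new): [peach kiwi dog]
  5. access peach: HIT. Cache (old->new): [peach kiwi dog]
  6. access berry: MISS, evict peach. Cache (old->new): [kiwi dog berry]
  7. access dog: HIT. Cache (old->new): [kiwi dog berry]
  8. access fox: MISS, evict kiwi. Cache (old->new): [dog berry fox]
Total: 3 hits, 5 misses, 2 evictions

Answer: dog berry fox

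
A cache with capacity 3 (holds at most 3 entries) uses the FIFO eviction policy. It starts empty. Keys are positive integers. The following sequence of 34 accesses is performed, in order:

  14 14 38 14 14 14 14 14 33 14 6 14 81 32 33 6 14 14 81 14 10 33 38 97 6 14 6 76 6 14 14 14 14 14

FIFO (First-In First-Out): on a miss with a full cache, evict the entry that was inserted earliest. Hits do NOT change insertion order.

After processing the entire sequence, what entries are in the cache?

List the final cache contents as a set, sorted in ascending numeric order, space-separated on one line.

FIFO simulation (capacity=3):
  1. access 14: MISS. Cache (old->new): [14]
  2. access 14: HIT. Cache (old->new): [14]
  3. access 38: MISS. Cache (old->new): [14 38]
  4. access 14: HIT. Cache (old->new): [14 38]
  5. access 14: HIT. Cache (old->new): [14 38]
  6. access 14: HIT. Cache (old->new): [14 38]
  7. access 14: HIT. Cache (old->new): [14 38]
  8. access 14: HIT. Cache (old->new): [14 38]
  9. access 33: MISS. Cache (old->new): [14 38 33]
  10. access 14: HIT. Cache (old->new): [14 38 33]
  11. access 6: MISS, evict 14. Cache (old->new): [38 33 6]
  12. access 14: MISS, evict 38. Cache (old->new): [33 6 14]
  13. access 81: MISS, evict 33. Cache (old->new): [6 14 81]
  14. access 32: MISS, evict 6. Cache (old->new): [14 81 32]
  15. access 33: MISS, evict 14. Cache (old->new): [81 32 33]
  16. access 6: MISS, evict 81. Cache (old->new): [32 33 6]
  17. access 14: MISS, evict 32. Cache (old->new): [33 6 14]
  18. access 14: HIT. Cache (old->new): [33 6 14]
  19. access 81: MISS, evict 33. Cache (old->new): [6 14 81]
  20. access 14: HIT. Cache (old->new): [6 14 81]
  21. access 10: MISS, evict 6. Cache (old->new): [14 81 10]
  22. access 33: MISS, evict 14. Cache (old->new): [81 10 33]
  23. access 38: MISS, evict 81. Cache (old->new): [10 33 38]
  24. access 97: MISS, evict 10. Cache (old->new): [33 38 97]
  25. access 6: MISS, evict 33. Cache (old->new): [38 97 6]
  26. access 14: MISS, evict 38. Cache (old->new): [97 6 14]
  27. access 6: HIT. Cache (old->new): [97 6 14]
  28. access 76: MISS, evict 97. Cache (old->new): [6 14 76]
  29. access 6: HIT. Cache (old->new): [6 14 76]
  30. access 14: HIT. Cache (old->new): [6 14 76]
  31. access 14: HIT. Cache (old->new): [6 14 76]
  32. access 14: HIT. Cache (old->new): [6 14 76]
  33. access 14: HIT. Cache (old->new): [6 14 76]
  34. access 14: HIT. Cache (old->new): [6 14 76]
Total: 16 hits, 18 misses, 15 evictions

Answer: 6 14 76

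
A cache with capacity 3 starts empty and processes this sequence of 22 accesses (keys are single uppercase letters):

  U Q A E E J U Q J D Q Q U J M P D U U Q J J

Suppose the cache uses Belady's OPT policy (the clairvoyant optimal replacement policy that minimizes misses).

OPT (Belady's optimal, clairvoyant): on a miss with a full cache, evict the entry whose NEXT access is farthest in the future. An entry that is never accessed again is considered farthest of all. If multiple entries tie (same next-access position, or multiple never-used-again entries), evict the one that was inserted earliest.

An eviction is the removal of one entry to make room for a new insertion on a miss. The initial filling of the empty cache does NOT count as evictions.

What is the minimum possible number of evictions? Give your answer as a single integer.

OPT (Belady) simulation (capacity=3):
  1. access U: MISS. Cache: [U]
  2. access Q: MISS. Cache: [U Q]
  3. access A: MISS. Cache: [U Q A]
  4. access E: MISS, evict A (next use: never). Cache: [U Q E]
  5. access E: HIT. Next use of E: never. Cache: [U Q E]
  6. access J: MISS, evict E (next use: never). Cache: [U Q J]
  7. access U: HIT. Next use of U: step 13. Cache: [U Q J]
  8. access Q: HIT. Next use of Q: step 11. Cache: [U Q J]
  9. access J: HIT. Next use of J: step 14. Cache: [U Q J]
  10. access D: MISS, evict J (next use: step 14). Cache: [U Q D]
  11. access Q: HIT. Next use of Q: step 12. Cache: [U Q D]
  12. access Q: HIT. Next use of Q: step 20. Cache: [U Q D]
  13. access U: HIT. Next use of U: step 18. Cache: [U Q D]
  14. access J: MISS, evict Q (next use: step 20). Cache: [U D J]
  15. access M: MISS, evict J (next use: step 21). Cache: [U D M]
  16. access P: MISS, evict M (next use: never). Cache: [U D P]
  17. access D: HIT. Next use of D: never. Cache: [U D P]
  18. access U: HIT. Next use of U: step 19. Cache: [U D P]
  19. access U: HIT. Next use of U: never. Cache: [U D P]
  20. access Q: MISS, evict U (next use: never). Cache: [D P Q]
  21. access J: MISS, evict D (next use: never). Cache: [P Q J]
  22. access J: HIT. Next use of J: never. Cache: [P Q J]
Total: 11 hits, 11 misses, 8 evictions

Answer: 8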